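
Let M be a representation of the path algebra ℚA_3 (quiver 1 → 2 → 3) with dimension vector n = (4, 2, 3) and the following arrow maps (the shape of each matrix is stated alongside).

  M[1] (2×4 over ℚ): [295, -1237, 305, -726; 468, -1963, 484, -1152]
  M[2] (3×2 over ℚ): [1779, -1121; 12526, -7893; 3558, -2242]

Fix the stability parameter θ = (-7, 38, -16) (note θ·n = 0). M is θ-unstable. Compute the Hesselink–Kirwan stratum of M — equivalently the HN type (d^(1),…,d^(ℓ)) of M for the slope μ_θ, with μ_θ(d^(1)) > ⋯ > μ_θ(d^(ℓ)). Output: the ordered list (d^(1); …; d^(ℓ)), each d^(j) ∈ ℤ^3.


Interval decomposition of M: I[1,1]^2, I[1,3]^2, I[3,3].
HN type (ℓ=3): μ^(1)=11; μ^(2)=-7; μ^(3)=-16

((0, 2, 2); (4, 0, 0); (0, 0, 1))


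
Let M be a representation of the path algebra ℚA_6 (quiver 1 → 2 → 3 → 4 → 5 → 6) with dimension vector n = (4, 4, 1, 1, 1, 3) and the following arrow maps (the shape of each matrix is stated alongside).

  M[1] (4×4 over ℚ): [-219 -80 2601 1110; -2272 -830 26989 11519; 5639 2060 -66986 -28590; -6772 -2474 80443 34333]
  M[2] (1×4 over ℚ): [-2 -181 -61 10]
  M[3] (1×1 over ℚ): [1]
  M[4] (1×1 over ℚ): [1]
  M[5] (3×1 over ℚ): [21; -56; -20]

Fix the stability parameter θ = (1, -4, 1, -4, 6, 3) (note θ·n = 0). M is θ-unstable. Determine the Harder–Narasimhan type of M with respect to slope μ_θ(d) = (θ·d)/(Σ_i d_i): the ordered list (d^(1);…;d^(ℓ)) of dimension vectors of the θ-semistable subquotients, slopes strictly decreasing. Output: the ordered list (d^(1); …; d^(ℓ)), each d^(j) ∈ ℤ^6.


Barcode: M ≅ I[1,1], I[1,2]^2, I[1,6], I[2,2], I[6,6]^2. HN layers by μ_θ (5 steps, strictly decreasing):
  μ^(1)=9/2; μ^(2)=3; μ^(3)=1; μ^(4)=-3/2; μ^(5)=-4

((0, 0, 0, 0, 1, 1); (0, 0, 0, 0, 0, 2); (1, 0, 0, 0, 0, 0); (3, 3, 1, 1, 0, 0); (0, 1, 0, 0, 0, 0))


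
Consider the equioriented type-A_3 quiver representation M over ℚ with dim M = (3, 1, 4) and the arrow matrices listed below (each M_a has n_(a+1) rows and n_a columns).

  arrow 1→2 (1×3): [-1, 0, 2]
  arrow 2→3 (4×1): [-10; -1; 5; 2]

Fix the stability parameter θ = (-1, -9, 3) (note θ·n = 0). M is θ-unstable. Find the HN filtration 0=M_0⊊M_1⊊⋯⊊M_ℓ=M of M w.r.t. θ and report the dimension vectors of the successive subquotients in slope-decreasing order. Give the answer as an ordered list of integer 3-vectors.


Via rank(M_{q-1}∘⋯∘M_p): M ≅ I[1,1]^2, I[1,3], I[3,3]^3.
μ_θ-semistable layers: μ^(1)=3; μ^(2)=-1; μ^(3)=-5

((0, 0, 4); (2, 0, 0); (1, 1, 0))


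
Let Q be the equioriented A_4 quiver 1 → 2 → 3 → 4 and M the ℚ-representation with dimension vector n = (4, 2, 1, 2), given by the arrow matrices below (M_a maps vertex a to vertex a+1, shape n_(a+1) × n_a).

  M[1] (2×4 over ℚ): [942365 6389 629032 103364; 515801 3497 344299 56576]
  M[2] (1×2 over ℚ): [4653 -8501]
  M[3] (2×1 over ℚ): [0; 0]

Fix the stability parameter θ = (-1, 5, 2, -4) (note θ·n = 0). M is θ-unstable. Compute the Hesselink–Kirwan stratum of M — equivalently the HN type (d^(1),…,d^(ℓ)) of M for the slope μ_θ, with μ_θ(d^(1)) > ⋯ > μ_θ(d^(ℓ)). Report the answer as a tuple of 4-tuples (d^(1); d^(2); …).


Interval decomposition of M: I[1,1]^2, I[1,2], I[1,3], I[4,4]^2.
HN type (ℓ=4): μ^(1)=5; μ^(2)=7/2; μ^(3)=-1; μ^(4)=-4

((0, 1, 0, 0); (0, 1, 1, 0); (4, 0, 0, 0); (0, 0, 0, 2))


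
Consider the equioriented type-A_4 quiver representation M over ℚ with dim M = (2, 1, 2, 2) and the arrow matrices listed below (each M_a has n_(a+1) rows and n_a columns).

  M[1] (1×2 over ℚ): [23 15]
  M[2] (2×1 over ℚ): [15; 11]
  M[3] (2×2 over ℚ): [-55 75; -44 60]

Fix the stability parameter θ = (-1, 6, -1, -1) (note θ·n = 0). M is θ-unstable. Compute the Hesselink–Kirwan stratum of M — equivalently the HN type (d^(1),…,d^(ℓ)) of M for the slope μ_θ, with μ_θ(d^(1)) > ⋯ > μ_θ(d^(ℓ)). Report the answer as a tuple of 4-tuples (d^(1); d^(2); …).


Barcode: M ≅ I[1,1], I[1,3], I[3,4], I[4,4]. HN layers by μ_θ (2 steps, strictly decreasing):
  μ^(1)=5/2; μ^(2)=-1

((0, 1, 1, 0); (2, 0, 1, 2))


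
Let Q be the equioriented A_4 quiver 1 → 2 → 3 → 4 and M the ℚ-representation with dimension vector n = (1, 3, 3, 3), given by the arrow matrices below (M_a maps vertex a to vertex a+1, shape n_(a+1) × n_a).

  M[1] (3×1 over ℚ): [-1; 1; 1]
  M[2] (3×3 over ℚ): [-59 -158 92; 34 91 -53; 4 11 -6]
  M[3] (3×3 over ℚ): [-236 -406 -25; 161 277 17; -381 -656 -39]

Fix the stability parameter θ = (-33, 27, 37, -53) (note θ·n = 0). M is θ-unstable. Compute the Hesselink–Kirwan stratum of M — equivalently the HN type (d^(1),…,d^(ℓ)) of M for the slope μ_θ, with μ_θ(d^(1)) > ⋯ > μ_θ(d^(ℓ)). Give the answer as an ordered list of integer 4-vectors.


Interval decomposition of M: I[1,4], I[2,4]^2.
HN type (ℓ=2): μ^(1)=11/3; μ^(2)=-33

((0, 3, 3, 3); (1, 0, 0, 0))


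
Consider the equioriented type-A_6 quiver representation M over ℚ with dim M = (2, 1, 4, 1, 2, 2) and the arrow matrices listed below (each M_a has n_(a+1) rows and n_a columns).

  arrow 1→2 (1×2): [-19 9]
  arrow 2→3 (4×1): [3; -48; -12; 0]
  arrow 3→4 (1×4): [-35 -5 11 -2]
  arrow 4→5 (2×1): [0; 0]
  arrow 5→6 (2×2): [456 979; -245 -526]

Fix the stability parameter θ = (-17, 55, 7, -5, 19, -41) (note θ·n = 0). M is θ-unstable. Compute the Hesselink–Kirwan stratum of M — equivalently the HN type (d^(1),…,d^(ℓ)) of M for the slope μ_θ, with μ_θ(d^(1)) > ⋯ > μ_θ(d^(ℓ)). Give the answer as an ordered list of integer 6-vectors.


Barcode: M ≅ I[1,1], I[1,4], I[3,3]^3, I[5,6]^2. HN layers by μ_θ (4 steps, strictly decreasing):
  μ^(1)=19; μ^(2)=7; μ^(3)=-11; μ^(4)=-17

((0, 1, 1, 1, 0, 0); (0, 0, 3, 0, 0, 0); (0, 0, 0, 0, 2, 2); (2, 0, 0, 0, 0, 0))


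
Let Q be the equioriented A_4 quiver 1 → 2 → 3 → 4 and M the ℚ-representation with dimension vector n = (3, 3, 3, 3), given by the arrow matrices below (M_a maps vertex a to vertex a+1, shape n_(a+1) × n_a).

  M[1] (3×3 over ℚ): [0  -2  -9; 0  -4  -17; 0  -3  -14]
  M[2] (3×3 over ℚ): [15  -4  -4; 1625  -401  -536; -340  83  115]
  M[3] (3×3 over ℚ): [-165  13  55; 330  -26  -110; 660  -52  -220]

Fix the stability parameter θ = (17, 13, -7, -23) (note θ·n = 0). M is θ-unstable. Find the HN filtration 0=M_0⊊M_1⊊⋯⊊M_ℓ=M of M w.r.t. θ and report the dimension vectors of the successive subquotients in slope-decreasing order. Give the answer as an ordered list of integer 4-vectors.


Interval decomposition of M: I[1,1], I[1,3], I[1,4], I[2,3], I[4,4]^2.
HN type (ℓ=5): μ^(1)=17; μ^(2)=23/3; μ^(3)=3; μ^(4)=0; μ^(5)=-23

((1, 0, 0, 0); (1, 1, 1, 0); (0, 1, 1, 0); (1, 1, 1, 1); (0, 0, 0, 2))


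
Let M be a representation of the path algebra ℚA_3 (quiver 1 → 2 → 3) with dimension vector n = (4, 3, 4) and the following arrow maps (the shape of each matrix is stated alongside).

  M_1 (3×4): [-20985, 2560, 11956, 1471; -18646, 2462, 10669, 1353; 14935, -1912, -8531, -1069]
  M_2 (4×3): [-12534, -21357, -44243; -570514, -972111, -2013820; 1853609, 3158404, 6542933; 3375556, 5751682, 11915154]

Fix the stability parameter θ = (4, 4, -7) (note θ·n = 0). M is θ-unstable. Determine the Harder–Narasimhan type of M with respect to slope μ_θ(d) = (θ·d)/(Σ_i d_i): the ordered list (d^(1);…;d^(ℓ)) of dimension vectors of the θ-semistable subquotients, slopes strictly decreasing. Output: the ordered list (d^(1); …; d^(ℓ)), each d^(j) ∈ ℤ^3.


Barcode: M ≅ I[1,1], I[1,3]^3, I[3,3]. HN layers by μ_θ (3 steps, strictly decreasing):
  μ^(1)=4; μ^(2)=1/3; μ^(3)=-7

((1, 0, 0); (3, 3, 3); (0, 0, 1))


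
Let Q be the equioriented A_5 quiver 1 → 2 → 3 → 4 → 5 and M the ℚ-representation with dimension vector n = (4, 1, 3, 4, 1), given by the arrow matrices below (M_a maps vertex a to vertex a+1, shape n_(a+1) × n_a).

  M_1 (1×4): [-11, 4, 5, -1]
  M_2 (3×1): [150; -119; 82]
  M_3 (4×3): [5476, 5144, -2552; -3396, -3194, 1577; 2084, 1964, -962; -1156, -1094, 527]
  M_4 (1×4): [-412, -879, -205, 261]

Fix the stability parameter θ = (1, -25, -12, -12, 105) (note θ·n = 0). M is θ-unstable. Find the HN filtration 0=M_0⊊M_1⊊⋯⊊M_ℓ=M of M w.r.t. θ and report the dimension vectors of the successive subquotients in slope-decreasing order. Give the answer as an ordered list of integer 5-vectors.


Barcode: M ≅ I[1,1]^3, I[1,3], I[3,4], I[3,5], I[4,4]^2. HN layers by μ_θ (3 steps, strictly decreasing):
  μ^(1)=105; μ^(2)=1; μ^(3)=-12

((0, 0, 0, 0, 1); (3, 0, 0, 0, 0); (1, 1, 3, 4, 0))


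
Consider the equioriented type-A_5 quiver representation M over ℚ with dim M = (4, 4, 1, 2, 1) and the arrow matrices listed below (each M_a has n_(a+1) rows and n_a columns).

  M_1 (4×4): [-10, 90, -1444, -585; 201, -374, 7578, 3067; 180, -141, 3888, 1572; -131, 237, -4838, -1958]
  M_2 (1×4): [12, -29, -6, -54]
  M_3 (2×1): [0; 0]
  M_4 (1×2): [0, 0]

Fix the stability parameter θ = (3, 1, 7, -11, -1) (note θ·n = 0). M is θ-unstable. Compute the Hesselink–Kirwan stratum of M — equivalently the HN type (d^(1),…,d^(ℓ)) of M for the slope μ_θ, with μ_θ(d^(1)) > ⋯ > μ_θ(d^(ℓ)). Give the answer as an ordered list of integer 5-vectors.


Interval decomposition of M: I[1,1], I[1,2]^2, I[1,3], I[2,2], I[4,4]^2, I[5,5].
HN type (ℓ=6): μ^(1)=7; μ^(2)=3; μ^(3)=2; μ^(4)=1; μ^(5)=-1; μ^(6)=-11

((0, 0, 1, 0, 0); (1, 0, 0, 0, 0); (3, 3, 0, 0, 0); (0, 1, 0, 0, 0); (0, 0, 0, 0, 1); (0, 0, 0, 2, 0))


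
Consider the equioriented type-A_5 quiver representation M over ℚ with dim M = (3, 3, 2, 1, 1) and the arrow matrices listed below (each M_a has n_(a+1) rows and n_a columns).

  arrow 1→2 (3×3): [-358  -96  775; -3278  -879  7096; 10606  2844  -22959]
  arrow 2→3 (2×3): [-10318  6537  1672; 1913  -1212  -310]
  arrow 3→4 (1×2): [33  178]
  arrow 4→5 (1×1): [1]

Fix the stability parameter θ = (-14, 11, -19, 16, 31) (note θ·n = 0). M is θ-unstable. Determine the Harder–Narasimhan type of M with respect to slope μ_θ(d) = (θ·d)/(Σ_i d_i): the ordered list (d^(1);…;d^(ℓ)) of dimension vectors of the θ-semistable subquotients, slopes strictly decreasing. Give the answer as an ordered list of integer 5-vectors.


Via rank(M_{q-1}∘⋯∘M_p): M ≅ I[1,1], I[1,3], I[1,5], I[2,2].
μ_θ-semistable layers: μ^(1)=31; μ^(2)=16; μ^(3)=11; μ^(4)=-4; μ^(5)=-14

((0, 0, 0, 0, 1); (0, 0, 0, 1, 0); (0, 1, 0, 0, 0); (0, 2, 2, 0, 0); (3, 0, 0, 0, 0))


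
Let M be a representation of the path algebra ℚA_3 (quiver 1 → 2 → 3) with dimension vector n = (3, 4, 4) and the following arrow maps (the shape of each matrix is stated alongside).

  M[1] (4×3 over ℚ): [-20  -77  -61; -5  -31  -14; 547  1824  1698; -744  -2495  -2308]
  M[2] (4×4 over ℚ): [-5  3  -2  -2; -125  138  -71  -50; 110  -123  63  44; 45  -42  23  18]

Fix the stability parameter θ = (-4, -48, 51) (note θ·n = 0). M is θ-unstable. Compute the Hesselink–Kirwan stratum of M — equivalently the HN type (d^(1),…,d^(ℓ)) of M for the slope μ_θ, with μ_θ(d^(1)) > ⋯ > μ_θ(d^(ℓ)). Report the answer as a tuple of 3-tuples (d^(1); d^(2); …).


Interval decomposition of M: I[1,2], I[1,3]^2, I[2,2], I[3,3]^2.
HN type (ℓ=3): μ^(1)=51; μ^(2)=-26; μ^(3)=-48

((0, 0, 4); (3, 3, 0); (0, 1, 0))


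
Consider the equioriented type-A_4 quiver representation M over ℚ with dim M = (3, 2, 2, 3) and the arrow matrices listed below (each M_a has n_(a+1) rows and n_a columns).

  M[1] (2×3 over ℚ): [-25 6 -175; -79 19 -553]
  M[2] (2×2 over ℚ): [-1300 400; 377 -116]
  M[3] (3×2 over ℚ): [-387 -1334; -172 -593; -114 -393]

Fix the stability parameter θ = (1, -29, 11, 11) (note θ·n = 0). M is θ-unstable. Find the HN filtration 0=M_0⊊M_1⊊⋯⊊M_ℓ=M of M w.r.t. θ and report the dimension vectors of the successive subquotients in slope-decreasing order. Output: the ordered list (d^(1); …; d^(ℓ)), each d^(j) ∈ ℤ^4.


Via rank(M_{q-1}∘⋯∘M_p): M ≅ I[1,1], I[1,2], I[1,4], I[3,4], I[4,4].
μ_θ-semistable layers: μ^(1)=11; μ^(2)=1; μ^(3)=-14

((0, 0, 2, 3); (1, 0, 0, 0); (2, 2, 0, 0))


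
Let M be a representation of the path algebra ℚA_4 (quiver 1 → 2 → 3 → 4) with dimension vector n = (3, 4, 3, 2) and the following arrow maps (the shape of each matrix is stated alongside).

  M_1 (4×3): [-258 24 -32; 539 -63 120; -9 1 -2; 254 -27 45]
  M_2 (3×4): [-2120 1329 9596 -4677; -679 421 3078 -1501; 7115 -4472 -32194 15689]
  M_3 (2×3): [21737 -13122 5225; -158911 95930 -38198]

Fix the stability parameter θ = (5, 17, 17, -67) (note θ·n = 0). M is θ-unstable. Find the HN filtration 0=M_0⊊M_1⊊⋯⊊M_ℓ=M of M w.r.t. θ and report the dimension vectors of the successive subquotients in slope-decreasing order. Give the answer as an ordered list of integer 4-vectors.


Via rank(M_{q-1}∘⋯∘M_p): M ≅ I[1,3], I[1,4]^2, I[2,2].
μ_θ-semistable layers: μ^(1)=17; μ^(2)=5; μ^(3)=-7

((0, 2, 1, 0); (1, 0, 0, 0); (2, 2, 2, 2))


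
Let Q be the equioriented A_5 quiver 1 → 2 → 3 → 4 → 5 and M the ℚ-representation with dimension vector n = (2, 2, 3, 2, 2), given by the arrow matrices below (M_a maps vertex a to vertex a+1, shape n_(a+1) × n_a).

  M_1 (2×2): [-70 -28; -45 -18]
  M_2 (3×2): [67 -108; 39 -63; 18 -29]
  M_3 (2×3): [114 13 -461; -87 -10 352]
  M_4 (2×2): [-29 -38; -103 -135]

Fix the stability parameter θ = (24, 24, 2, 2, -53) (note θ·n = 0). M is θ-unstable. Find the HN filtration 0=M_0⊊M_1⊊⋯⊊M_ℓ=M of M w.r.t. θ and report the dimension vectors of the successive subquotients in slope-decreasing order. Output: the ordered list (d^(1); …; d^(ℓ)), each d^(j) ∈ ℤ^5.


Via rank(M_{q-1}∘⋯∘M_p): M ≅ I[1,1], I[1,3], I[2,5], I[3,5].
μ_θ-semistable layers: μ^(1)=24; μ^(2)=50/3; μ^(3)=-25/4; μ^(4)=-49/3

((1, 0, 0, 0, 0); (1, 1, 1, 0, 0); (0, 1, 1, 1, 1); (0, 0, 1, 1, 1))


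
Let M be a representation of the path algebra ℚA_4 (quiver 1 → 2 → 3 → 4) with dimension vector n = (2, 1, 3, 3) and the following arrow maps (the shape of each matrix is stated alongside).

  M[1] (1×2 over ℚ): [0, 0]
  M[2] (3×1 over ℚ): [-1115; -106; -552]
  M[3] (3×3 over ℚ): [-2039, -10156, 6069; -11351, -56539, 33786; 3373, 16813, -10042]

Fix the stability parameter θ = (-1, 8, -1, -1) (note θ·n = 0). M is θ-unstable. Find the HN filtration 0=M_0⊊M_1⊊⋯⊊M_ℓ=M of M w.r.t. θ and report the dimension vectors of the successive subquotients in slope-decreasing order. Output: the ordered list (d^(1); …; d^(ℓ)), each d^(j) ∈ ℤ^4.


Barcode: M ≅ I[1,1]^2, I[2,4], I[3,3], I[3,4], I[4,4]. HN layers by μ_θ (2 steps, strictly decreasing):
  μ^(1)=2; μ^(2)=-1

((0, 1, 1, 1); (2, 0, 2, 2))


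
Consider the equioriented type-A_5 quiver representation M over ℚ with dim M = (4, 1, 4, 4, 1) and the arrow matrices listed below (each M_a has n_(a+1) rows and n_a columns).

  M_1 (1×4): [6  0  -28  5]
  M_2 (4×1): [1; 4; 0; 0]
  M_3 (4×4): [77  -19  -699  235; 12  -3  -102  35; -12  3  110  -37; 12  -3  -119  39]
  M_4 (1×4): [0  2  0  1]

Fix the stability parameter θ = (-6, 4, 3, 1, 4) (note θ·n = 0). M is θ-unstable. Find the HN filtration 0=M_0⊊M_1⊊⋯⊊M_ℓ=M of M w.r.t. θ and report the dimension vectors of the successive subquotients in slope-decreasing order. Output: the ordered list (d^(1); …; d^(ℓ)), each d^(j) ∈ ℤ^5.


Via rank(M_{q-1}∘⋯∘M_p): M ≅ I[1,1]^3, I[1,4], I[3,4]^2, I[3,5].
μ_θ-semistable layers: μ^(1)=4; μ^(2)=8/3; μ^(3)=2; μ^(4)=-6

((0, 0, 0, 0, 1); (0, 1, 1, 1, 0); (0, 0, 3, 3, 0); (4, 0, 0, 0, 0))


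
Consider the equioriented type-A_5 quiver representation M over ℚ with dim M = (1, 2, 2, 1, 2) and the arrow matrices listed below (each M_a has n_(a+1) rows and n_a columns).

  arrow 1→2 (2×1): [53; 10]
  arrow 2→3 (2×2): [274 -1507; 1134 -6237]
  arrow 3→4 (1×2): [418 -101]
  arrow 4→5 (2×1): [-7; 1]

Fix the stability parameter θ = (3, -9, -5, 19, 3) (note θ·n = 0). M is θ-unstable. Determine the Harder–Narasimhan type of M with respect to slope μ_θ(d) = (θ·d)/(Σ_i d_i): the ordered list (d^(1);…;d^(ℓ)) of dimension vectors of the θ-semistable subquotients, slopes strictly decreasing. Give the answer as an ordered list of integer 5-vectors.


Interval decomposition of M: I[1,5], I[2,2], I[3,3], I[5,5].
HN type (ℓ=5): μ^(1)=11; μ^(2)=3; μ^(3)=-11/3; μ^(4)=-5; μ^(5)=-9

((0, 0, 0, 1, 1); (0, 0, 0, 0, 1); (1, 1, 1, 0, 0); (0, 0, 1, 0, 0); (0, 1, 0, 0, 0))


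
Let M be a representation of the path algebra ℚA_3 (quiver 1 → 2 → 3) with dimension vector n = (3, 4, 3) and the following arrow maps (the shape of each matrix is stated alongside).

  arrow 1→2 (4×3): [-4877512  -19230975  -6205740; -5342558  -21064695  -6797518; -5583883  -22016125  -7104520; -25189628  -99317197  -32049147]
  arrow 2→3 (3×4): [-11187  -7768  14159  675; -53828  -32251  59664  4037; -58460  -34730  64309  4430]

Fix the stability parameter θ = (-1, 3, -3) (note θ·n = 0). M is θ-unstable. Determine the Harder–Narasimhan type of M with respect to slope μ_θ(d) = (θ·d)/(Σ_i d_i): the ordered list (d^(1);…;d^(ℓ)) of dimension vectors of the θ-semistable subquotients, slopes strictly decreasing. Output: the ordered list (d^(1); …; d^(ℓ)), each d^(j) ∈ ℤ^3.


Barcode: M ≅ I[1,3]^3, I[2,2]. HN layers by μ_θ (3 steps, strictly decreasing):
  μ^(1)=3; μ^(2)=0; μ^(3)=-1

((0, 1, 0); (0, 3, 3); (3, 0, 0))


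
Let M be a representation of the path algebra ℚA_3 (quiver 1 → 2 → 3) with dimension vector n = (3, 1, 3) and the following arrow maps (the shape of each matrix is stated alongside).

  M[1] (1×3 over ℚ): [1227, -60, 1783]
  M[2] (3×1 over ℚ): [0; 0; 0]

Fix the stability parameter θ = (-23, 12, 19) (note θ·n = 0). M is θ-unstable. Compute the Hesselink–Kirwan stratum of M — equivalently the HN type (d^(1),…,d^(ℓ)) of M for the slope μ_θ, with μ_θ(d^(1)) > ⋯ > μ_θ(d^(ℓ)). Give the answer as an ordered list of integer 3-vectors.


Via rank(M_{q-1}∘⋯∘M_p): M ≅ I[1,1]^2, I[1,2], I[3,3]^3.
μ_θ-semistable layers: μ^(1)=19; μ^(2)=12; μ^(3)=-23

((0, 0, 3); (0, 1, 0); (3, 0, 0))


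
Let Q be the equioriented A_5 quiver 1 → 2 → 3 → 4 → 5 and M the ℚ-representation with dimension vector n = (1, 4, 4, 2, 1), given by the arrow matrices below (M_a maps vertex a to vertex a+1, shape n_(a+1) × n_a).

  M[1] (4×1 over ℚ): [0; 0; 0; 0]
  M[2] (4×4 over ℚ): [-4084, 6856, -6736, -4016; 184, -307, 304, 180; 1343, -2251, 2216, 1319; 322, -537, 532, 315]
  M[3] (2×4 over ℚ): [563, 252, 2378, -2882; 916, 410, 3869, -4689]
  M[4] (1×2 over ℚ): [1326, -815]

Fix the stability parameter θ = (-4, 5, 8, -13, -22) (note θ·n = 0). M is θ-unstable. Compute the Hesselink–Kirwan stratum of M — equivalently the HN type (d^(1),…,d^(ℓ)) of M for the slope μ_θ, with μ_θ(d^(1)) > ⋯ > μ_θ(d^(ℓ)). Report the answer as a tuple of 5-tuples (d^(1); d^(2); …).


Interval decomposition of M: I[1,1], I[2,2], I[2,3]^2, I[2,5], I[3,4].
HN type (ℓ=5): μ^(1)=8; μ^(2)=5; μ^(3)=-5/2; μ^(4)=-4; μ^(5)=-11/2

((0, 0, 2, 0, 0); (0, 3, 0, 0, 0); (0, 0, 1, 1, 0); (1, 0, 0, 0, 0); (0, 1, 1, 1, 1))


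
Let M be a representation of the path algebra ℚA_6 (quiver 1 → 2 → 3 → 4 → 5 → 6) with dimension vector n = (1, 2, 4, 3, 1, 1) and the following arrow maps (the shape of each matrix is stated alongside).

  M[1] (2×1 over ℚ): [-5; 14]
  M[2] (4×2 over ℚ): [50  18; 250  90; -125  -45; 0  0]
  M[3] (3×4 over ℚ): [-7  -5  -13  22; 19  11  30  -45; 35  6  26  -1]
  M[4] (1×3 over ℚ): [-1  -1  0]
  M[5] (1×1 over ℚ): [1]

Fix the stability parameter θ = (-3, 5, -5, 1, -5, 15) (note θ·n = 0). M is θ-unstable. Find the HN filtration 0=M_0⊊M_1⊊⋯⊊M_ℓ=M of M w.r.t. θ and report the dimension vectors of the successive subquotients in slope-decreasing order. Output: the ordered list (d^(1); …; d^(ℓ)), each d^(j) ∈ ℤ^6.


Via rank(M_{q-1}∘⋯∘M_p): M ≅ I[1,6], I[2,2], I[3,3], I[3,4]^2.
μ_θ-semistable layers: μ^(1)=15; μ^(2)=5; μ^(3)=1; μ^(4)=-1; μ^(5)=-3; μ^(6)=-5

((0, 0, 0, 0, 0, 1); (0, 1, 0, 0, 0, 0); (0, 0, 0, 2, 0, 0); (0, 1, 1, 1, 1, 0); (1, 0, 0, 0, 0, 0); (0, 0, 3, 0, 0, 0))


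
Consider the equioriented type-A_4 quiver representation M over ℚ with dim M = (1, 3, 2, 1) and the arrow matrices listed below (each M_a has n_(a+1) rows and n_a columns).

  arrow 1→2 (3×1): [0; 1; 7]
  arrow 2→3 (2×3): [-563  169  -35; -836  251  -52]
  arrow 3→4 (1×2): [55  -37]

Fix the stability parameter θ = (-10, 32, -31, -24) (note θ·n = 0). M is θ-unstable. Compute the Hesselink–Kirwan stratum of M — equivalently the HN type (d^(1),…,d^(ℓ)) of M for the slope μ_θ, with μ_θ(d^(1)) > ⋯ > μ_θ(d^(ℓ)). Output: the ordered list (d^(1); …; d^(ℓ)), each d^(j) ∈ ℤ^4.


Interval decomposition of M: I[1,4], I[2,2], I[2,3].
HN type (ℓ=4): μ^(1)=32; μ^(2)=1/2; μ^(3)=-23/3; μ^(4)=-10

((0, 1, 0, 0); (0, 1, 1, 0); (0, 1, 1, 1); (1, 0, 0, 0))


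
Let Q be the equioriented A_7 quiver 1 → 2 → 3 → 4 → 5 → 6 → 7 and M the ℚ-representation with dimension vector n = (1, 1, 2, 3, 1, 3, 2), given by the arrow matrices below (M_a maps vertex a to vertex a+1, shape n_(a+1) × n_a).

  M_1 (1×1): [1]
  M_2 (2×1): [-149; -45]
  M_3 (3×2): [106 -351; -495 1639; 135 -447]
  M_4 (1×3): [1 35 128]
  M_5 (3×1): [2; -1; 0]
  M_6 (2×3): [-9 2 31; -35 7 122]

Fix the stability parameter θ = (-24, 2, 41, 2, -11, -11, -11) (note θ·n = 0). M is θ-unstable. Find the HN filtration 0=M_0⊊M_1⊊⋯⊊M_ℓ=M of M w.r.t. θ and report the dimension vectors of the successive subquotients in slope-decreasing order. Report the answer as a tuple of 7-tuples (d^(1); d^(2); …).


Barcode: M ≅ I[1,7], I[3,4], I[4,4], I[6,6], I[6,7]. HN layers by μ_θ (4 steps, strictly decreasing):
  μ^(1)=43/2; μ^(2)=2; μ^(3)=-11; μ^(4)=-24

((0, 0, 1, 1, 0, 0, 0); (0, 1, 1, 2, 1, 1, 1); (0, 0, 0, 0, 0, 2, 1); (1, 0, 0, 0, 0, 0, 0))


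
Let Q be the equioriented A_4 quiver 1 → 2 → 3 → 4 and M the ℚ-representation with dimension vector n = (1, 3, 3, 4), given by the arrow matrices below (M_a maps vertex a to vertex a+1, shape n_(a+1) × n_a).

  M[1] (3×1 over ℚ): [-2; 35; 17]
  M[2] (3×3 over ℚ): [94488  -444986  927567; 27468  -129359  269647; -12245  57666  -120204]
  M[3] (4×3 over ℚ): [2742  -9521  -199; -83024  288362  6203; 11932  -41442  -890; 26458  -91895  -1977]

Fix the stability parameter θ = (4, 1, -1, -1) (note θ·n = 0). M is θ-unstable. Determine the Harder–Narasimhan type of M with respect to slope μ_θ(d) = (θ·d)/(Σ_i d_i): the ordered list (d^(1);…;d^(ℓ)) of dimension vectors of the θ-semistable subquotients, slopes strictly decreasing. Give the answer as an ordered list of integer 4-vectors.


Via rank(M_{q-1}∘⋯∘M_p): M ≅ I[1,3], I[2,4]^2, I[4,4]^2.
μ_θ-semistable layers: μ^(1)=4/3; μ^(2)=-1/3; μ^(3)=-1

((1, 1, 1, 0); (0, 2, 2, 2); (0, 0, 0, 2))


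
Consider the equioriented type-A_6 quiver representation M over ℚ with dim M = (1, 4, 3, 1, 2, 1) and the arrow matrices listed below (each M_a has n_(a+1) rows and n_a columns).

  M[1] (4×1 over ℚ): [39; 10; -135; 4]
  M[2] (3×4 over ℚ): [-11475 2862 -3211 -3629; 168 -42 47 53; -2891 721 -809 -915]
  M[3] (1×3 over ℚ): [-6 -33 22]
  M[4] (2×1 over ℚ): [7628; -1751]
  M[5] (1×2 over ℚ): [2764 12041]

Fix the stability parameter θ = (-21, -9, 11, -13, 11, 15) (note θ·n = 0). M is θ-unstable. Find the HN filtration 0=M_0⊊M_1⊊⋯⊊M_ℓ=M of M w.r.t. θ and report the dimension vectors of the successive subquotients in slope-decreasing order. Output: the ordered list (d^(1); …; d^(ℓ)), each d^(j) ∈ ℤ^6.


Barcode: M ≅ I[1,6], I[2,2], I[2,3]^2, I[5,5]. HN layers by μ_θ (5 steps, strictly decreasing):
  μ^(1)=15; μ^(2)=11; μ^(3)=-1; μ^(4)=-9; μ^(5)=-21

((0, 0, 0, 0, 0, 1); (0, 0, 2, 0, 2, 0); (0, 0, 1, 1, 0, 0); (0, 4, 0, 0, 0, 0); (1, 0, 0, 0, 0, 0))


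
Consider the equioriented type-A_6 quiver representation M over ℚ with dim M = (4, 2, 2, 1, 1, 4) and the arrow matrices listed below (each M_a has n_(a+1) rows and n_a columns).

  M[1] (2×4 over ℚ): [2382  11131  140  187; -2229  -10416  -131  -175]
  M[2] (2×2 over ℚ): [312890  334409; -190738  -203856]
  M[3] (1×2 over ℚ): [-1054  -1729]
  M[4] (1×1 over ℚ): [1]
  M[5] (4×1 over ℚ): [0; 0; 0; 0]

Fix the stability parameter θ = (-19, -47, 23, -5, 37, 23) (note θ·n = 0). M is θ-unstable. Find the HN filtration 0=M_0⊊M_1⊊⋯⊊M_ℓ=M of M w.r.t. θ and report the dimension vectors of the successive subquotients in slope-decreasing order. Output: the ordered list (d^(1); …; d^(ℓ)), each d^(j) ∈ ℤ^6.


Barcode: M ≅ I[1,1]^2, I[1,3], I[1,5], I[6,6]^4. HN layers by μ_θ (5 steps, strictly decreasing):
  μ^(1)=37; μ^(2)=23; μ^(3)=9; μ^(4)=-19; μ^(5)=-33

((0, 0, 0, 0, 1, 0); (0, 0, 1, 0, 0, 4); (0, 0, 1, 1, 0, 0); (2, 0, 0, 0, 0, 0); (2, 2, 0, 0, 0, 0))


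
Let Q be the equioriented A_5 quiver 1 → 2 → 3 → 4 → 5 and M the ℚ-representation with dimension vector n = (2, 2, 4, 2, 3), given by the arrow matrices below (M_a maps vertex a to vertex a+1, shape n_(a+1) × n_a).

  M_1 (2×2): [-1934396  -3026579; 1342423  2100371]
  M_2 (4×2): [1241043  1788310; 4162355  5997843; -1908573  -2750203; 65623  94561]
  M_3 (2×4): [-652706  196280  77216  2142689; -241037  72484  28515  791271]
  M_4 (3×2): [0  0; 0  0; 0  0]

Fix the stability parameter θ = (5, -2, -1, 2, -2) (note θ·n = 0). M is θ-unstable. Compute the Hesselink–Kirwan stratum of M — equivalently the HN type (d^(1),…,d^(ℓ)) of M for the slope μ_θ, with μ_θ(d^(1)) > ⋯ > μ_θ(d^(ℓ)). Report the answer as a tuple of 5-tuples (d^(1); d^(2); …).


Barcode: M ≅ I[1,4]^2, I[3,3]^2, I[5,5]^3. HN layers by μ_θ (4 steps, strictly decreasing):
  μ^(1)=2; μ^(2)=2/3; μ^(3)=-1; μ^(4)=-2

((0, 0, 0, 2, 0); (2, 2, 2, 0, 0); (0, 0, 2, 0, 0); (0, 0, 0, 0, 3))


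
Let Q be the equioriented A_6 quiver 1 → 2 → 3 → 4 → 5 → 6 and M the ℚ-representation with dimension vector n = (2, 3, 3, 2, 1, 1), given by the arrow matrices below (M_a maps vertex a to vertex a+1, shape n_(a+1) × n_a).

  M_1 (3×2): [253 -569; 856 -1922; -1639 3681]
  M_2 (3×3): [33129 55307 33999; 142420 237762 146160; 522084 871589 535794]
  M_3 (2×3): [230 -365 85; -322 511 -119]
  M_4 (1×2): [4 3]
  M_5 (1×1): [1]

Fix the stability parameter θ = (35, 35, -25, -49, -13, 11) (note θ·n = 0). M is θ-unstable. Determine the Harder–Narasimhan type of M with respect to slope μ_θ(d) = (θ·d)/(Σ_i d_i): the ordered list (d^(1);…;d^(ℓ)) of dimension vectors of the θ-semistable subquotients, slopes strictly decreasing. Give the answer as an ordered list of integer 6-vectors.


Barcode: M ≅ I[1,2], I[1,6], I[2,3], I[3,3], I[4,4]. HN layers by μ_θ (6 steps, strictly decreasing):
  μ^(1)=35; μ^(2)=11; μ^(3)=5; μ^(4)=-17/5; μ^(5)=-25; μ^(6)=-49

((1, 1, 0, 0, 0, 0); (0, 0, 0, 0, 0, 1); (0, 1, 1, 0, 0, 0); (1, 1, 1, 1, 1, 0); (0, 0, 1, 0, 0, 0); (0, 0, 0, 1, 0, 0))


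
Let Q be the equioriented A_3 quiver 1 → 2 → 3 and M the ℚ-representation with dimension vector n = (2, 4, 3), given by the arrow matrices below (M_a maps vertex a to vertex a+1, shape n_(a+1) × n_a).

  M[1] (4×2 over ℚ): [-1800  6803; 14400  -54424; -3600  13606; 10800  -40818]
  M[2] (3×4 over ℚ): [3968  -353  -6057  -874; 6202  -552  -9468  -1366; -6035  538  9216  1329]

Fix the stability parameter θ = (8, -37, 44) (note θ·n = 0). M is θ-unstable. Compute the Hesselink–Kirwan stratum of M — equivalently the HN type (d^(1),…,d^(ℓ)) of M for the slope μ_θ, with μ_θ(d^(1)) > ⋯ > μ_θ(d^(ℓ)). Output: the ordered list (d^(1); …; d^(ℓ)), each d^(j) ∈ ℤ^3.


Via rank(M_{q-1}∘⋯∘M_p): M ≅ I[1,1], I[1,3], I[2,2]^2, I[2,3], I[3,3].
μ_θ-semistable layers: μ^(1)=44; μ^(2)=8; μ^(3)=-29/2; μ^(4)=-37

((0, 0, 3); (1, 0, 0); (1, 1, 0); (0, 3, 0))


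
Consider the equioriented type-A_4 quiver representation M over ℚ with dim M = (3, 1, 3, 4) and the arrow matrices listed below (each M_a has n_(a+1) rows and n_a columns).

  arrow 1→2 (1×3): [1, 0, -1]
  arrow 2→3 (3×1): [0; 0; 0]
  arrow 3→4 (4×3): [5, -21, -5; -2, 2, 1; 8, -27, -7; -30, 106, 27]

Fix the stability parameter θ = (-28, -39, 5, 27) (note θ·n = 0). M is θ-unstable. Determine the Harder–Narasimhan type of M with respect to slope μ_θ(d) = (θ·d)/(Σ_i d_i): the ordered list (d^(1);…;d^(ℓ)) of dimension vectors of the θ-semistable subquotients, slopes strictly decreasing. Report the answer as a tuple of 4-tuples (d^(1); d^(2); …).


Interval decomposition of M: I[1,1]^2, I[1,2], I[3,4]^3, I[4,4].
HN type (ℓ=4): μ^(1)=27; μ^(2)=5; μ^(3)=-28; μ^(4)=-67/2

((0, 0, 0, 4); (0, 0, 3, 0); (2, 0, 0, 0); (1, 1, 0, 0))


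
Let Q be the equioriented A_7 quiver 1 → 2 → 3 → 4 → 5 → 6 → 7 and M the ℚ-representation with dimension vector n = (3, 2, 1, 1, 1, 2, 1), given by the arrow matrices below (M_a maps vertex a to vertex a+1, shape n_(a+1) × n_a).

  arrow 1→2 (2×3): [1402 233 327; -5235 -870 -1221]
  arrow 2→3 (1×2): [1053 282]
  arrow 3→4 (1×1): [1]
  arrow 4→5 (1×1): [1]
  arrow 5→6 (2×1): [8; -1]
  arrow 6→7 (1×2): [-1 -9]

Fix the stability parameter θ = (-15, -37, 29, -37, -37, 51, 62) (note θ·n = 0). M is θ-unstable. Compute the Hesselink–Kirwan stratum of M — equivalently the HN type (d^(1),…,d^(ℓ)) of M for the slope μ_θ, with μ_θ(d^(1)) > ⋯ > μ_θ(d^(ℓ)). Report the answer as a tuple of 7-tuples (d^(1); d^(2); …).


Interval decomposition of M: I[1,1], I[1,2], I[1,7], I[6,6].
HN type (ℓ=4): μ^(1)=62; μ^(2)=51; μ^(3)=-15; μ^(4)=-26

((0, 0, 0, 0, 0, 0, 1); (0, 0, 0, 0, 0, 2, 0); (1, 0, 1, 1, 1, 0, 0); (2, 2, 0, 0, 0, 0, 0))


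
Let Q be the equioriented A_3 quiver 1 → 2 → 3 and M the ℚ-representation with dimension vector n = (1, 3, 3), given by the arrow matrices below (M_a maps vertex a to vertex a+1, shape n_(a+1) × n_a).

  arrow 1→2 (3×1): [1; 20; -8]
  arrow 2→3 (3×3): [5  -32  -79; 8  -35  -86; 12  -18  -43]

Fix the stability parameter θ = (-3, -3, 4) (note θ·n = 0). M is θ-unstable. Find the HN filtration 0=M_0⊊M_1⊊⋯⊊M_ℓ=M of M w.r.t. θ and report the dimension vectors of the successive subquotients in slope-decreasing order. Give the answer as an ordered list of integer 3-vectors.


Barcode: M ≅ I[1,3], I[2,3]^2. HN layers by μ_θ (2 steps, strictly decreasing):
  μ^(1)=4; μ^(2)=-3

((0, 0, 3); (1, 3, 0))


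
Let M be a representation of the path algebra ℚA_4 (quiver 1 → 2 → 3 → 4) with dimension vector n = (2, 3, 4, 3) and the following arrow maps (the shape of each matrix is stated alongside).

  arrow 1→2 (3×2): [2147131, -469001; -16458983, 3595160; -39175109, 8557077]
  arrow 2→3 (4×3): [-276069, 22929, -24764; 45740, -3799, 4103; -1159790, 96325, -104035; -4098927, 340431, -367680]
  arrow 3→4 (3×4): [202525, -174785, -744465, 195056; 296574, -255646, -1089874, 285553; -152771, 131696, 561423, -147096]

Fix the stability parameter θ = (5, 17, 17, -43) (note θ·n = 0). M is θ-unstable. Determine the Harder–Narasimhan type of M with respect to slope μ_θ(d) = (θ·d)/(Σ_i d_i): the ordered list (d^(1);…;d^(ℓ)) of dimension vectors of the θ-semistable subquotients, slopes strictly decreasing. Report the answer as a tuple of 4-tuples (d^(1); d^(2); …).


Barcode: M ≅ I[1,2], I[1,4], I[2,4], I[3,3], I[3,4]. HN layers by μ_θ (5 steps, strictly decreasing):
  μ^(1)=17; μ^(2)=5; μ^(3)=-1; μ^(4)=-3; μ^(5)=-13

((0, 1, 1, 0); (1, 0, 0, 0); (1, 1, 1, 1); (0, 1, 1, 1); (0, 0, 1, 1))


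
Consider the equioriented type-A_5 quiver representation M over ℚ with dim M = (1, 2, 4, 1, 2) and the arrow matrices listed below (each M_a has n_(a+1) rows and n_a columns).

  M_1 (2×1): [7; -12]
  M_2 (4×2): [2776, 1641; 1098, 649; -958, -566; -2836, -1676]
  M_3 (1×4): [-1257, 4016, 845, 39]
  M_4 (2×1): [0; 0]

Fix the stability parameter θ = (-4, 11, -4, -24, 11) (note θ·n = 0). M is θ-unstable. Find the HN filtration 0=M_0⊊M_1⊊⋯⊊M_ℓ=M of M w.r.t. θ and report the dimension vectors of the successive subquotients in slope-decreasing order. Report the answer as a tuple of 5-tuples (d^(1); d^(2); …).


Via rank(M_{q-1}∘⋯∘M_p): M ≅ I[1,4], I[2,3], I[3,3]^2, I[5,5]^2.
μ_θ-semistable layers: μ^(1)=11; μ^(2)=7/2; μ^(3)=-4; μ^(4)=-21/4

((0, 0, 0, 0, 2); (0, 1, 1, 0, 0); (0, 0, 2, 0, 0); (1, 1, 1, 1, 0))


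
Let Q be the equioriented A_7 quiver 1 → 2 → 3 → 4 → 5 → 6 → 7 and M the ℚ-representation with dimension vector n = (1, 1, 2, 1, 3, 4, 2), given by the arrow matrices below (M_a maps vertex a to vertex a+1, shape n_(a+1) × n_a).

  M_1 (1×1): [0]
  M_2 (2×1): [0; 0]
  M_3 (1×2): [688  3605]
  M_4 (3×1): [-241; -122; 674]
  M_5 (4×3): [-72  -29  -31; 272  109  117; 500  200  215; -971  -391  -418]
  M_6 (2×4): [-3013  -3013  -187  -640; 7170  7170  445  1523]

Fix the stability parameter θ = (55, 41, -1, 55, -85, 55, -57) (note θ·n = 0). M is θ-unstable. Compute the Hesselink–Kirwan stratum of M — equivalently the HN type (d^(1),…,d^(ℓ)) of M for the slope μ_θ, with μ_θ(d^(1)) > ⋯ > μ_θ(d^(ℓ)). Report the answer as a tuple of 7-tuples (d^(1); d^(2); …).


Via rank(M_{q-1}∘⋯∘M_p): M ≅ I[1,1], I[2,2], I[3,3], I[3,7], I[5,6], I[5,7], I[6,6].
μ_θ-semistable layers: μ^(1)=55; μ^(2)=41; μ^(3)=-1; μ^(4)=-31/3; μ^(5)=-85

((1, 0, 0, 0, 0, 2, 0); (0, 1, 0, 0, 0, 0, 0); (0, 0, 1, 0, 0, 2, 2); (0, 0, 1, 1, 1, 0, 0); (0, 0, 0, 0, 2, 0, 0))


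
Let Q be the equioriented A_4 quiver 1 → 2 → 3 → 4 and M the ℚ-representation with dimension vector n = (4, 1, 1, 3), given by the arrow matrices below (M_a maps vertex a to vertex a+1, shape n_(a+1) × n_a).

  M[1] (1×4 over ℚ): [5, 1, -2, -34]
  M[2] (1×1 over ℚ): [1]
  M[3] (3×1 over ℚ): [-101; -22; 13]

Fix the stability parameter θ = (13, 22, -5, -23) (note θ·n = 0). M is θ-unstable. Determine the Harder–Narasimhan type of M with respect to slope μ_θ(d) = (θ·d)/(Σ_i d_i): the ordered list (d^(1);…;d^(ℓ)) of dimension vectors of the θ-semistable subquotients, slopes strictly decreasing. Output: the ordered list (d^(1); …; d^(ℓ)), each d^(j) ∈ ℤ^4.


Interval decomposition of M: I[1,1]^3, I[1,4], I[4,4]^2.
HN type (ℓ=3): μ^(1)=13; μ^(2)=7/4; μ^(3)=-23

((3, 0, 0, 0); (1, 1, 1, 1); (0, 0, 0, 2))


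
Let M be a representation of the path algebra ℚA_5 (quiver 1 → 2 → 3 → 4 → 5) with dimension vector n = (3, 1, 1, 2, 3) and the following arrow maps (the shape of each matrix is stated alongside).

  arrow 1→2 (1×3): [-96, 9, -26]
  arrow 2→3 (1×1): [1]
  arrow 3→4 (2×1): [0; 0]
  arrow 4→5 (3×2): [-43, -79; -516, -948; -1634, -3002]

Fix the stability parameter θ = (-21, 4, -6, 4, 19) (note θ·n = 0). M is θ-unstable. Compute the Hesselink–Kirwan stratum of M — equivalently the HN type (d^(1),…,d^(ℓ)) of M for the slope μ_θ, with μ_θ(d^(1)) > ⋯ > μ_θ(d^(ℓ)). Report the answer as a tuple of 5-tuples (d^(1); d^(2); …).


Via rank(M_{q-1}∘⋯∘M_p): M ≅ I[1,1]^2, I[1,3], I[4,4], I[4,5], I[5,5]^2.
μ_θ-semistable layers: μ^(1)=19; μ^(2)=4; μ^(3)=-1; μ^(4)=-21

((0, 0, 0, 0, 3); (0, 0, 0, 2, 0); (0, 1, 1, 0, 0); (3, 0, 0, 0, 0))


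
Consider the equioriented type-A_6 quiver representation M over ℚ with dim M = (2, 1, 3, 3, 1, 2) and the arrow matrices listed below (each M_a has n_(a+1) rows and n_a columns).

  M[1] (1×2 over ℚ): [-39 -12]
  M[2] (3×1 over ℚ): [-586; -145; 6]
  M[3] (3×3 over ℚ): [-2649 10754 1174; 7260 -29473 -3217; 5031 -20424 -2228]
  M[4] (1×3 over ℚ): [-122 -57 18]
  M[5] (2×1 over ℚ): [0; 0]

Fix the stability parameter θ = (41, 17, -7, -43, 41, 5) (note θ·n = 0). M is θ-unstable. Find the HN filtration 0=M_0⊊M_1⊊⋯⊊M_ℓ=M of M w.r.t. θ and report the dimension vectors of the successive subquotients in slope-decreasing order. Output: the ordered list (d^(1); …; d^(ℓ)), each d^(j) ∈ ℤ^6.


Via rank(M_{q-1}∘⋯∘M_p): M ≅ I[1,1], I[1,5], I[3,3], I[3,4], I[4,4], I[6,6]^2.
μ_θ-semistable layers: μ^(1)=41; μ^(2)=5; μ^(3)=2; μ^(4)=-7; μ^(5)=-25; μ^(6)=-43

((1, 0, 0, 0, 1, 0); (0, 0, 0, 0, 0, 2); (1, 1, 1, 1, 0, 0); (0, 0, 1, 0, 0, 0); (0, 0, 1, 1, 0, 0); (0, 0, 0, 1, 0, 0))


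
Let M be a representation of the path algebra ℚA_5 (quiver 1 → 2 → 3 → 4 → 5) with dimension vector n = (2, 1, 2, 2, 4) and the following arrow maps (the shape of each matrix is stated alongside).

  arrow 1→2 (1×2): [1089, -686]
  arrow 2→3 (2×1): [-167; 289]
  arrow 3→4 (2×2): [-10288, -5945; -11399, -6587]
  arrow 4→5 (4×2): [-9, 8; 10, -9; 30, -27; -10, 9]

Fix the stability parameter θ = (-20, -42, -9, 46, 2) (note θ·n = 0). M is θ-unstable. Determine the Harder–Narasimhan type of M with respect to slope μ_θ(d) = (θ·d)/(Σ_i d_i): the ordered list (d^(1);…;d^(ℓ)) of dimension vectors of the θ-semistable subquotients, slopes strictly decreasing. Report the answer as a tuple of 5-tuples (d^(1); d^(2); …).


Barcode: M ≅ I[1,1], I[1,5], I[3,5], I[5,5]^2. HN layers by μ_θ (5 steps, strictly decreasing):
  μ^(1)=24; μ^(2)=2; μ^(3)=-9; μ^(4)=-20; μ^(5)=-31

((0, 0, 0, 2, 2); (0, 0, 0, 0, 2); (0, 0, 2, 0, 0); (1, 0, 0, 0, 0); (1, 1, 0, 0, 0))


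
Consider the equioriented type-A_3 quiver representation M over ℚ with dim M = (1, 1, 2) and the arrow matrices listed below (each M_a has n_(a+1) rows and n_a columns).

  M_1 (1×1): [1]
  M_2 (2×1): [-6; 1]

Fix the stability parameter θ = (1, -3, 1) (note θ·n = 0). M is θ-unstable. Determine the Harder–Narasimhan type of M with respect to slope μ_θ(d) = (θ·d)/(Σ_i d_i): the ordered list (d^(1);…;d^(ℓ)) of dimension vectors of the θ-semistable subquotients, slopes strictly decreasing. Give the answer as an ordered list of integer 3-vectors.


Interval decomposition of M: I[1,3], I[3,3].
HN type (ℓ=2): μ^(1)=1; μ^(2)=-1

((0, 0, 2); (1, 1, 0))


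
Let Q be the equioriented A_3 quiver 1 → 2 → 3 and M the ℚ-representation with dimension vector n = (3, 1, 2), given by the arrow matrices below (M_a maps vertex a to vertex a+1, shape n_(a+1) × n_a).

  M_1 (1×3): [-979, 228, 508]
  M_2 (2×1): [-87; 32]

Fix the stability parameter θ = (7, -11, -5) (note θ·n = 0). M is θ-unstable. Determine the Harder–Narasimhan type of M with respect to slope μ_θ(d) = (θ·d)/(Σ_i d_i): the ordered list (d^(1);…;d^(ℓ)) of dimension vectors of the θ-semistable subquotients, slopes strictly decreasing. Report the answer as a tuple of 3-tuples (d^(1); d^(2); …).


Interval decomposition of M: I[1,1]^2, I[1,3], I[3,3].
HN type (ℓ=3): μ^(1)=7; μ^(2)=-3; μ^(3)=-5

((2, 0, 0); (1, 1, 1); (0, 0, 1))


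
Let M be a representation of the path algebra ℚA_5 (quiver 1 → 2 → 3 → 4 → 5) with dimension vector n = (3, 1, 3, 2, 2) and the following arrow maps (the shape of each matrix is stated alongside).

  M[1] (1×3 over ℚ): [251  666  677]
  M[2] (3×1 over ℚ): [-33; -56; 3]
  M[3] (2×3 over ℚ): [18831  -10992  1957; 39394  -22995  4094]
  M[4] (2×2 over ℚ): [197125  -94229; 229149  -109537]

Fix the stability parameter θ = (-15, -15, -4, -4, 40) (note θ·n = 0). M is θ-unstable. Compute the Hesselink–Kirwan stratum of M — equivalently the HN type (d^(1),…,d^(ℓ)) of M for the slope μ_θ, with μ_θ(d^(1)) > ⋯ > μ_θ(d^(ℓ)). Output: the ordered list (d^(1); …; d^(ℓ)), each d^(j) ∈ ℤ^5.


Barcode: M ≅ I[1,1]^2, I[1,3], I[3,5]^2. HN layers by μ_θ (3 steps, strictly decreasing):
  μ^(1)=40; μ^(2)=-4; μ^(3)=-15

((0, 0, 0, 0, 2); (0, 0, 3, 2, 0); (3, 1, 0, 0, 0))


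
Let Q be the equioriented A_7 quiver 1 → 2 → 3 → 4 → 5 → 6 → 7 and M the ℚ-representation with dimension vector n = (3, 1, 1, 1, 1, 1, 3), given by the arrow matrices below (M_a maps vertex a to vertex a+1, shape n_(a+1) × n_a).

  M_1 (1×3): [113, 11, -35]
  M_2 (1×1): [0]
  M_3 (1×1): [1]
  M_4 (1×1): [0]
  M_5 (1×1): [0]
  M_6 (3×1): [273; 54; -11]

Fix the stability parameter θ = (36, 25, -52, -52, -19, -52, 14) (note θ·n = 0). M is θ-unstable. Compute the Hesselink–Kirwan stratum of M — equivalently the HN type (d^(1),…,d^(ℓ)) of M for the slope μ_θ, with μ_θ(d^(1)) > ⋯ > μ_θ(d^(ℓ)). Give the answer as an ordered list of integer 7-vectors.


Via rank(M_{q-1}∘⋯∘M_p): M ≅ I[1,1]^2, I[1,2], I[3,4], I[5,5], I[6,7], I[7,7]^2.
μ_θ-semistable layers: μ^(1)=36; μ^(2)=61/2; μ^(3)=14; μ^(4)=-19; μ^(5)=-52

((2, 0, 0, 0, 0, 0, 0); (1, 1, 0, 0, 0, 0, 0); (0, 0, 0, 0, 0, 0, 3); (0, 0, 0, 0, 1, 0, 0); (0, 0, 1, 1, 0, 1, 0))
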